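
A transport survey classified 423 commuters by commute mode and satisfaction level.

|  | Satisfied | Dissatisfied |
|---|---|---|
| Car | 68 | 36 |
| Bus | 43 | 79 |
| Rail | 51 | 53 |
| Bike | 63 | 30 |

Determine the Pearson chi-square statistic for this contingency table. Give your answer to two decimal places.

Row totals: 104, 122, 104, 93. Column totals: 225, 198. Grand total N = 423.
Expected counts (row total × column total / N):
  Car, Satisfied: 104×225/423 = 55.319
  Car, Dissatisfied: 104×198/423 = 48.681
  Bus, Satisfied: 122×225/423 = 64.894
  Bus, Dissatisfied: 122×198/423 = 57.106
  Rail, Satisfied: 104×225/423 = 55.319
  Rail, Dissatisfied: 104×198/423 = 48.681
  Bike, Satisfied: 93×225/423 = 49.468
  Bike, Dissatisfied: 93×198/423 = 43.532
Contributions (O − E)²/E:
  (68 − 55.319)²/55.319 = 2.9069
  (36 − 48.681)²/48.681 = 3.3033
  (43 − 64.894)²/64.894 = 7.3866
  (79 − 57.106)²/57.106 = 8.3940
  (51 − 55.319)²/55.319 = 0.3372
  (53 − 48.681)²/48.681 = 0.3832
  (63 − 49.468)²/49.468 = 3.7017
  (30 − 43.532)²/43.532 = 4.2064
χ² = 2.9069 + 3.3033 + 7.3866 + 8.3940 + 0.3372 + 0.3832 + 3.7017 + 4.2064 = 30.62

30.62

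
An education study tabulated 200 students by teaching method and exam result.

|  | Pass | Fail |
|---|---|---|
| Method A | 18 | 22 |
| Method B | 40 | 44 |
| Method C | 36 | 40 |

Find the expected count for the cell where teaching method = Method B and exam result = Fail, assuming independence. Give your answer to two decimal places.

Row total (Method B) = 84; column total (Fail) = 106; grand total N = 200.
Expected count = (row total × column total) / N = 84 × 106 / 200 = 44.52.

44.52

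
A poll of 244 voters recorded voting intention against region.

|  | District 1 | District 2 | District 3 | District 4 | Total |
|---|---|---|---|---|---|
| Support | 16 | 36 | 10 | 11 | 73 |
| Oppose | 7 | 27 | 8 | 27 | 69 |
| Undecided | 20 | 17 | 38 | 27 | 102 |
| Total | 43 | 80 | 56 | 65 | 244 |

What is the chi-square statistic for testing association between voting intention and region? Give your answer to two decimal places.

41.60

Grand total N = 244.
Expected counts (row total × column total / N):
  Support, District 1: 73×43/244 = 12.865
  Support, District 2: 73×80/244 = 23.934
  Support, District 3: 73×56/244 = 16.754
  Support, District 4: 73×65/244 = 19.447
  Oppose, District 1: 69×43/244 = 12.160
  Oppose, District 2: 69×80/244 = 22.623
  Oppose, District 3: 69×56/244 = 15.836
  Oppose, District 4: 69×65/244 = 18.381
  Undecided, District 1: 102×43/244 = 17.975
  Undecided, District 2: 102×80/244 = 33.443
  Undecided, District 3: 102×56/244 = 23.410
  Undecided, District 4: 102×65/244 = 27.172
Contributions (O − E)²/E:
  (16 − 12.865)²/12.865 = 0.7640
  (36 − 23.934)²/23.934 = 6.0829
  (10 − 16.754)²/16.754 = 2.7227
  (11 − 19.447)²/19.447 = 3.6690
  (7 − 12.160)²/12.160 = 2.1896
  (27 − 22.623)²/22.623 = 0.8468
  (8 − 15.836)²/15.836 = 3.8774
  (27 − 18.381)²/18.381 = 4.0415
  (20 − 17.975)²/17.975 = 0.2281
  (17 − 33.443)²/33.443 = 8.0846
  (38 − 23.410)²/23.410 = 9.0930
  (27 − 27.172)²/27.172 = 0.0011
χ² = 0.7640 + 6.0829 + 2.7227 + 3.6690 + 2.1896 + 0.8468 + 3.8774 + 4.0415 + 0.2281 + 8.0846 + 9.0930 + 0.0011 = 41.60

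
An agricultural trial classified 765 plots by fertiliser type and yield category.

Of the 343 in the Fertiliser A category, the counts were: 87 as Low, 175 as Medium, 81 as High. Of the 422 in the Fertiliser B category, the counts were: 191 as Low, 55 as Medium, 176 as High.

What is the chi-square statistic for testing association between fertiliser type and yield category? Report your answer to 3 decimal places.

Row totals: 343, 422. Column totals: 278, 230, 257. Grand total N = 765.
Expected counts (row total × column total / N):
  Fertiliser A, Low: 343×278/765 = 124.6458
  Fertiliser A, Medium: 343×230/765 = 103.1242
  Fertiliser A, High: 343×257/765 = 115.2301
  Fertiliser B, Low: 422×278/765 = 153.3542
  Fertiliser B, Medium: 422×230/765 = 126.8758
  Fertiliser B, High: 422×257/765 = 141.7699
Contributions (O − E)²/E:
  (87 − 124.6458)²/124.6458 = 11.3699
  (175 − 103.1242)²/103.1242 = 50.0962
  (81 − 115.2301)²/115.2301 = 10.1683
  (191 − 153.3542)²/153.3542 = 9.2414
  (55 − 126.8758)²/126.8758 = 40.7180
  (176 − 141.7699)²/141.7699 = 8.2648
χ² = 11.3699 + 50.0962 + 10.1683 + 9.2414 + 40.7180 + 8.2648 = 129.859

129.859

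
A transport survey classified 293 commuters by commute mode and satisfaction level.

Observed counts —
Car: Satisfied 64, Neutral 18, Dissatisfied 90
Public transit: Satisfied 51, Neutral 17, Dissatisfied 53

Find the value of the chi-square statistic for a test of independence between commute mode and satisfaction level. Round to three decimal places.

2.263

Row totals: 172, 121. Column totals: 115, 35, 143. Grand total N = 293.
Expected counts (row total × column total / N):
  Car, Satisfied: 172×115/293 = 67.50853
  Car, Neutral: 172×35/293 = 20.54608
  Car, Dissatisfied: 172×143/293 = 83.94539
  Public transit, Satisfied: 121×115/293 = 47.49147
  Public transit, Neutral: 121×35/293 = 14.45392
  Public transit, Dissatisfied: 121×143/293 = 59.05461
Contributions (O − E)²/E:
  (64 − 67.50853)²/67.50853 = 0.1823
  (18 − 20.54608)²/20.54608 = 0.3155
  (90 − 83.94539)²/83.94539 = 0.4367
  (51 − 47.49147)²/47.49147 = 0.2592
  (17 − 14.45392)²/14.45392 = 0.4485
  (53 − 59.05461)²/59.05461 = 0.6208
χ² = 0.1823 + 0.3155 + 0.4367 + 0.2592 + 0.4485 + 0.6208 = 2.263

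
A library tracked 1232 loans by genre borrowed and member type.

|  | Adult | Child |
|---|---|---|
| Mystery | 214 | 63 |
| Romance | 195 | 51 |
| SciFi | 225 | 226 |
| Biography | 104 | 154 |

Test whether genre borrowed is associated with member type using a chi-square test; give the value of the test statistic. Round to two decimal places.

Row totals: 277, 246, 451, 258. Column totals: 738, 494. Grand total N = 1232.
Expected counts (row total × column total / N):
  Mystery, Adult: 277×738/1232 = 165.930
  Mystery, Child: 277×494/1232 = 111.070
  Romance, Adult: 246×738/1232 = 147.360
  Romance, Child: 246×494/1232 = 98.640
  SciFi, Adult: 451×738/1232 = 270.161
  SciFi, Child: 451×494/1232 = 180.839
  Biography, Adult: 258×738/1232 = 154.549
  Biography, Child: 258×494/1232 = 103.451
Contributions (O − E)²/E:
  (214 − 165.930)²/165.930 = 13.9259
  (63 − 111.070)²/111.070 = 20.8042
  (195 − 147.360)²/147.360 = 15.4015
  (51 − 98.640)²/98.640 = 23.0086
  (225 − 270.161)²/270.161 = 7.5493
  (226 − 180.839)²/180.839 = 11.2781
  (104 − 154.549)²/154.549 = 16.5333
  (154 − 103.451)²/103.451 = 24.6996
χ² = 13.9259 + 20.8042 + 15.4015 + 23.0086 + 7.5493 + 11.2781 + 16.5333 + 24.6996 = 133.20

133.20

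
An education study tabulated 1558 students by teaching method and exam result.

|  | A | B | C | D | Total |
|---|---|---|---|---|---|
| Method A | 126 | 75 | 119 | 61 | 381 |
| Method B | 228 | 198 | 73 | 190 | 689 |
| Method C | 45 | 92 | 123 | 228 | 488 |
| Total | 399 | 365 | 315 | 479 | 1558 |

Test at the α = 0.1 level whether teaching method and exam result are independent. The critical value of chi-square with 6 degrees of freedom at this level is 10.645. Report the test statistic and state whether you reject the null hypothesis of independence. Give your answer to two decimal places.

Grand total N = 1558.
Expected counts (row total × column total / N):
  Method A, A: 381×399/1558 = 97.5732
  Method A, B: 381×365/1558 = 89.2587
  Method A, C: 381×315/1558 = 77.0315
  Method A, D: 381×479/1558 = 117.1367
  Method B, A: 689×399/1558 = 176.4512
  Method B, B: 689×365/1558 = 161.4153
  Method B, C: 689×315/1558 = 139.3036
  Method B, D: 689×479/1558 = 211.8299
  Method C, A: 488×399/1558 = 124.9756
  Method C, B: 488×365/1558 = 114.3261
  Method C, C: 488×315/1558 = 98.6650
  Method C, D: 488×479/1558 = 150.0334
Contributions (O − E)²/E:
  (126 − 97.5732)²/97.5732 = 8.2818
  (75 − 89.2587)²/89.2587 = 2.2778
  (119 − 77.0315)²/77.0315 = 22.8654
  (61 − 117.1367)²/117.1367 = 26.9030
  (228 − 176.4512)²/176.4512 = 15.0596
  (198 − 161.4153)²/161.4153 = 8.2919
  (73 − 139.3036)²/139.3036 = 31.5582
  (190 − 211.8299)²/211.8299 = 2.2497
  (45 − 124.9756)²/124.9756 = 51.1788
  (92 − 114.3261)²/114.3261 = 4.3599
  (123 − 98.6650)²/98.6650 = 6.0020
  (228 − 150.0334)²/150.0334 = 40.5162
χ² = 8.2818 + 2.2778 + 22.8654 + 26.9030 + 15.0596 + 8.2919 + 31.5582 + 2.2497 + 51.1788 + 4.3599 + 6.0020 + 40.5162 = 219.54
df = (3−1)(4−1) = 6. Since 219.54 > 10.645, reject the null hypothesis of independence at α = 0.1.

219.54; reject H₀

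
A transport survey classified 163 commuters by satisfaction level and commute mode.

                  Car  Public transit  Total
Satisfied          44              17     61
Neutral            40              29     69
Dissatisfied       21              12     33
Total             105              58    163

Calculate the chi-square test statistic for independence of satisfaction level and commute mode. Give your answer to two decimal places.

Grand total N = 163.
Expected counts (row total × column total / N):
  Satisfied, Car: 61×105/163 = 39.294
  Satisfied, Public transit: 61×58/163 = 21.706
  Neutral, Car: 69×105/163 = 44.448
  Neutral, Public transit: 69×58/163 = 24.552
  Dissatisfied, Car: 33×105/163 = 21.258
  Dissatisfied, Public transit: 33×58/163 = 11.742
Contributions (O − E)²/E:
  (44 − 39.294)²/39.294 = 0.5636
  (17 − 21.706)²/21.706 = 1.0203
  (40 − 44.448)²/44.448 = 0.4451
  (29 − 24.552)²/24.552 = 0.8058
  (21 − 21.258)²/21.258 = 0.0031
  (12 − 11.742)²/11.742 = 0.0057
χ² = 0.5636 + 1.0203 + 0.4451 + 0.8058 + 0.0031 + 0.0057 = 2.84

2.84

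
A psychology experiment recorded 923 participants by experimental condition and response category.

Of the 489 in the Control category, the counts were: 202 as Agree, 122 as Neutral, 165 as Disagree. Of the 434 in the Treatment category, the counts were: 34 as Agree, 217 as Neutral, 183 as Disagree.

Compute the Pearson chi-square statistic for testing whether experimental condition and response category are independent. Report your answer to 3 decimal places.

144.382

Row totals: 489, 434. Column totals: 236, 339, 348. Grand total N = 923.
Expected counts (row total × column total / N):
  Control, Agree: 489×236/923 = 125.0314
  Control, Neutral: 489×339/923 = 179.6002
  Control, Disagree: 489×348/923 = 184.3684
  Treatment, Agree: 434×236/923 = 110.9686
  Treatment, Neutral: 434×339/923 = 159.3998
  Treatment, Disagree: 434×348/923 = 163.6316
Contributions (O − E)²/E:
  (202 − 125.0314)²/125.0314 = 47.3814
  (122 − 179.6002)²/179.6002 = 18.4732
  (165 − 184.3684)²/184.3684 = 2.0347
  (34 − 110.9686)²/110.9686 = 53.3860
  (217 − 159.3998)²/159.3998 = 20.8142
  (183 − 163.6316)²/163.6316 = 2.2926
χ² = 47.3814 + 18.4732 + 2.0347 + 53.3860 + 20.8142 + 2.2926 = 144.382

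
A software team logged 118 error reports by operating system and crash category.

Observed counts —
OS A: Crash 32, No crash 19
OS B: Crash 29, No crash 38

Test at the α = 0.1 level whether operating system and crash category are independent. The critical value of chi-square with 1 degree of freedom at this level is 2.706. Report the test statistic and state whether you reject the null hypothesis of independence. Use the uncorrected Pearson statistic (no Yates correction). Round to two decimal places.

Row totals: 51, 67. Column totals: 61, 57. Grand total N = 118.
Expected counts (row total × column total / N):
  OS A, Crash: 51×61/118 = 26.364
  OS A, No crash: 51×57/118 = 24.636
  OS B, Crash: 67×61/118 = 34.636
  OS B, No crash: 67×57/118 = 32.364
Contributions (O − E)²/E:
  (32 − 26.364)²/26.364 = 1.2048
  (19 − 24.636)²/24.636 = 1.2894
  (29 − 34.636)²/34.636 = 0.9171
  (38 − 32.364)²/32.364 = 0.9815
χ² = 1.2048 + 1.2894 + 0.9171 + 0.9815 = 4.39
df = (2−1)(2−1) = 1. Since 4.39 > 2.706, reject the null hypothesis of independence at α = 0.1.

4.39; reject H₀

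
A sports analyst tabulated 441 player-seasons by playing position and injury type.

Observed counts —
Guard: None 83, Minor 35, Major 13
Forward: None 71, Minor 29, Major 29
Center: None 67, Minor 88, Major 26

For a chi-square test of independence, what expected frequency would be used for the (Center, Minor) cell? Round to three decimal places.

Row total (Center) = 181; column total (Minor) = 152; grand total N = 441.
Expected count = (row total × column total) / N = 181 × 152 / 441 = 62.385.

62.385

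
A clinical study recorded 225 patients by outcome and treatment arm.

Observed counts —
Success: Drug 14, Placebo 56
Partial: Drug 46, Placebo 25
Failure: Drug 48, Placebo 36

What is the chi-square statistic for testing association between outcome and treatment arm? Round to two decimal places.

32.82

Row totals: 70, 71, 84. Column totals: 108, 117. Grand total N = 225.
Expected counts (row total × column total / N):
  Success, Drug: 70×108/225 = 33.600
  Success, Placebo: 70×117/225 = 36.400
  Partial, Drug: 71×108/225 = 34.080
  Partial, Placebo: 71×117/225 = 36.920
  Failure, Drug: 84×108/225 = 40.320
  Failure, Placebo: 84×117/225 = 43.680
Contributions (O − E)²/E:
  (14 − 33.600)²/33.600 = 11.4333
  (56 − 36.400)²/36.400 = 10.5538
  (46 − 34.080)²/34.080 = 4.1692
  (25 − 36.920)²/36.920 = 3.8485
  (48 − 40.320)²/40.320 = 1.4629
  (36 − 43.680)²/43.680 = 1.3503
χ² = 11.4333 + 10.5538 + 4.1692 + 3.8485 + 1.4629 + 1.3503 = 32.82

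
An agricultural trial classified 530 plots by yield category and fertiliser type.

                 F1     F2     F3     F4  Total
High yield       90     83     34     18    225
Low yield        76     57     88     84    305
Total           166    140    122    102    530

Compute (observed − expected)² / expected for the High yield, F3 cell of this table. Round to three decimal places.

6.112

Row total (High yield) = 225; column total (F3) = 122; N = 530.
Expected count E = 225 × 122 / 530 = 51.7925.
Contribution = (O − E)²/E = (34 − 51.7925)² / 51.7925 = 6.112.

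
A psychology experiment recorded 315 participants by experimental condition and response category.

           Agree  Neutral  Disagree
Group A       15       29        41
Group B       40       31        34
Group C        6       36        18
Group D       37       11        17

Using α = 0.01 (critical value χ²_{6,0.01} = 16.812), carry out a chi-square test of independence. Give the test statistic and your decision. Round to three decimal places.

53.611; reject H₀

Row totals: 85, 105, 60, 65. Column totals: 98, 107, 110. Grand total N = 315.
Expected counts (row total × column total / N):
  Group A, Agree: 85×98/315 = 26.4444
  Group A, Neutral: 85×107/315 = 28.8730
  Group A, Disagree: 85×110/315 = 29.6825
  Group B, Agree: 105×98/315 = 32.6667
  Group B, Neutral: 105×107/315 = 35.6667
  Group B, Disagree: 105×110/315 = 36.6667
  Group C, Agree: 60×98/315 = 18.6667
  Group C, Neutral: 60×107/315 = 20.3810
  Group C, Disagree: 60×110/315 = 20.9524
  Group D, Agree: 65×98/315 = 20.2222
  Group D, Neutral: 65×107/315 = 22.0794
  Group D, Disagree: 65×110/315 = 22.6984
Contributions (O − E)²/E:
  (15 − 26.4444)²/26.4444 = 4.9528
  (29 − 28.8730)²/28.8730 = 0.0006
  (41 − 29.6825)²/29.6825 = 4.3152
  (40 − 32.6667)²/32.6667 = 1.6462
  (31 − 35.6667)²/35.6667 = 0.6106
  (34 − 36.6667)²/36.6667 = 0.1939
  (6 − 18.6667)²/18.6667 = 8.5953
  (36 − 20.3810)²/20.3810 = 11.9696
  (18 − 20.9524)²/20.9524 = 0.4160
  (37 − 20.2222)²/20.2222 = 13.9201
  (11 − 22.0794)²/22.0794 = 5.5596
  (17 − 22.6984)²/22.6984 = 1.4306
χ² = 4.9528 + 0.0006 + 4.3152 + 1.6462 + 0.6106 + 0.1939 + 8.5953 + 11.9696 + 0.4160 + 13.9201 + 5.5596 + 1.4306 = 53.611
df = (4−1)(3−1) = 6. Since 53.611 > 16.812, reject the null hypothesis of independence at α = 0.01.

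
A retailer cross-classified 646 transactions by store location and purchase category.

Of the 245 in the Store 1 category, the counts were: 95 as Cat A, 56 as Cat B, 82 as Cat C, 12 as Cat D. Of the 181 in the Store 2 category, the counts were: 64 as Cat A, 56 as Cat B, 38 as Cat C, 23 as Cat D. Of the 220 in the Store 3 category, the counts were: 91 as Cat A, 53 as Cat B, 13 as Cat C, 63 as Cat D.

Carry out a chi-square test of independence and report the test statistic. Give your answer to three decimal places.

Row totals: 245, 181, 220. Column totals: 250, 165, 133, 98. Grand total N = 646.
Expected counts (row total × column total / N):
  Store 1, Cat A: 245×250/646 = 94.8142
  Store 1, Cat B: 245×165/646 = 62.5774
  Store 1, Cat C: 245×133/646 = 50.4412
  Store 1, Cat D: 245×98/646 = 37.1672
  Store 2, Cat A: 181×250/646 = 70.0464
  Store 2, Cat B: 181×165/646 = 46.2307
  Store 2, Cat C: 181×133/646 = 37.2647
  Store 2, Cat D: 181×98/646 = 27.4582
  Store 3, Cat A: 220×250/646 = 85.1393
  Store 3, Cat B: 220×165/646 = 56.1920
  Store 3, Cat C: 220×133/646 = 45.2941
  Store 3, Cat D: 220×98/646 = 33.3746
Contributions (O − E)²/E:
  (95 − 94.8142)²/94.8142 = 0.0004
  (56 − 62.5774)²/62.5774 = 0.6913
  (82 − 50.4412)²/50.4412 = 19.7449
  (12 − 37.1672)²/37.1672 = 17.0416
  (64 − 70.0464)²/70.0464 = 0.5219
  (56 − 46.2307)²/46.2307 = 2.0644
  (38 − 37.2647)²/37.2647 = 0.0145
  (23 − 27.4582)²/27.4582 = 0.7238
  (91 − 85.1393)²/85.1393 = 0.4034
  (53 − 56.1920)²/56.1920 = 0.1813
  (13 − 45.2941)²/45.2941 = 23.0253
  (63 − 33.3746)²/33.3746 = 26.2974
χ² = 0.0004 + 0.6913 + 19.7449 + 17.0416 + 0.5219 + 2.0644 + 0.0145 + 0.7238 + 0.4034 + 0.1813 + 23.0253 + 26.2974 = 90.710

90.710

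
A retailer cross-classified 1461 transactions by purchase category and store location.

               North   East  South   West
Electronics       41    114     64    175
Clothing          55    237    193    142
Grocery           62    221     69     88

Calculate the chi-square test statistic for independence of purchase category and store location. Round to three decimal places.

121.661

Row totals: 394, 627, 440. Column totals: 158, 572, 326, 405. Grand total N = 1461.
Expected counts (row total × column total / N):
  Electronics, North: 394×158/1461 = 42.60917
  Electronics, East: 394×572/1461 = 154.25599
  Electronics, South: 394×326/1461 = 87.91513
  Electronics, West: 394×405/1461 = 109.21971
  Clothing, North: 627×158/1461 = 67.80698
  Clothing, East: 627×572/1461 = 245.47844
  Clothing, South: 627×326/1461 = 139.90554
  Clothing, West: 627×405/1461 = 173.80903
  Grocery, North: 440×158/1461 = 47.58385
  Grocery, East: 440×572/1461 = 172.26557
  Grocery, South: 440×326/1461 = 98.17933
  Grocery, West: 440×405/1461 = 121.97125
Contributions (O − E)²/E:
  (41 − 42.60917)²/42.60917 = 0.0608
  (114 − 154.25599)²/154.25599 = 10.5056
  (64 − 87.91513)²/87.91513 = 6.5055
  (175 − 109.21971)²/109.21971 = 39.6178
  (55 − 67.80698)²/67.80698 = 2.4189
  (237 − 245.47844)²/245.47844 = 0.2928
  (193 − 139.90554)²/139.90554 = 20.1495
  (142 − 173.80903)²/173.80903 = 5.8214
  (62 − 47.58385)²/47.58385 = 4.3676
  (221 − 172.26557)²/172.26557 = 13.7871
  (69 − 98.17933)²/98.17933 = 8.6722
  (88 − 121.97125)²/121.97125 = 9.4616
χ² = 0.0608 + 10.5056 + 6.5055 + 39.6178 + 2.4189 + 0.2928 + 20.1495 + 5.8214 + 4.3676 + 13.7871 + 8.6722 + 9.4616 = 121.661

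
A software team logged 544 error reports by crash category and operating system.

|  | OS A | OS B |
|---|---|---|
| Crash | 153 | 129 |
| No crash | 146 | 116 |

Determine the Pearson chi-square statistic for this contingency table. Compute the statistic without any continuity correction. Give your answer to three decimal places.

0.119

Row totals: 282, 262. Column totals: 299, 245. Grand total N = 544.
Expected counts (row total × column total / N):
  Crash, OS A: 282×299/544 = 154.9963
  Crash, OS B: 282×245/544 = 127.0037
  No crash, OS A: 262×299/544 = 144.0037
  No crash, OS B: 262×245/544 = 117.9963
Contributions (O − E)²/E:
  (153 − 154.9963)²/154.9963 = 0.0257
  (129 − 127.0037)²/127.0037 = 0.0314
  (146 − 144.0037)²/144.0037 = 0.0277
  (116 − 117.9963)²/117.9963 = 0.0338
χ² = 0.0257 + 0.0314 + 0.0277 + 0.0338 = 0.119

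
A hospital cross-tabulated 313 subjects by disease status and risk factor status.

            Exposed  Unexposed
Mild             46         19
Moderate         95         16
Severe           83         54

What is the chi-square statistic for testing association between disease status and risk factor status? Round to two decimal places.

18.86

Row totals: 65, 111, 137. Column totals: 224, 89. Grand total N = 313.
Expected counts (row total × column total / N):
  Mild, Exposed: 65×224/313 = 46.518
  Mild, Unexposed: 65×89/313 = 18.482
  Moderate, Exposed: 111×224/313 = 79.438
  Moderate, Unexposed: 111×89/313 = 31.562
  Severe, Exposed: 137×224/313 = 98.045
  Severe, Unexposed: 137×89/313 = 38.955
Contributions (O − E)²/E:
  (46 − 46.518)²/46.518 = 0.0058
  (19 − 18.482)²/18.482 = 0.0145
  (95 − 79.438)²/79.438 = 3.0486
  (16 − 31.562)²/31.562 = 7.6730
  (83 − 98.045)²/98.045 = 2.3087
  (54 − 38.955)²/38.955 = 5.8106
χ² = 0.0058 + 0.0145 + 3.0486 + 7.6730 + 2.3087 + 5.8106 = 18.86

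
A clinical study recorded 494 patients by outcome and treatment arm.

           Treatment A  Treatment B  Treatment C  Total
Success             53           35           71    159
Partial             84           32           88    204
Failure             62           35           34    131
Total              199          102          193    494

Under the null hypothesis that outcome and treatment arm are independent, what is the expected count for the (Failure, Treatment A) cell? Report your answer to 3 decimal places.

Row total (Failure) = 131; column total (Treatment A) = 199; grand total N = 494.
Expected count = (row total × column total) / N = 131 × 199 / 494 = 52.771.

52.771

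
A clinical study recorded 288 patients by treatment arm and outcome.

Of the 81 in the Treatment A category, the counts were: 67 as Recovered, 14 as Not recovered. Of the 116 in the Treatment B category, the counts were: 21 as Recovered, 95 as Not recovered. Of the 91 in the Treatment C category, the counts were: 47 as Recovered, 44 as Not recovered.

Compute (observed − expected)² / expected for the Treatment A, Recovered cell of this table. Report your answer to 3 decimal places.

Row total (Treatment A) = 81; column total (Recovered) = 135; N = 288.
Expected count E = 81 × 135 / 288 = 37.96875.
Contribution = (O − E)²/E = (67 − 37.96875)² / 37.96875 = 22.198.

22.198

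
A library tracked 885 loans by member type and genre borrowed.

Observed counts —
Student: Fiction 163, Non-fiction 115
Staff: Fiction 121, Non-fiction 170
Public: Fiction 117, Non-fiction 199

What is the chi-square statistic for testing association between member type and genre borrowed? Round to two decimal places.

30.30

Row totals: 278, 291, 316. Column totals: 401, 484. Grand total N = 885.
Expected counts (row total × column total / N):
  Student, Fiction: 278×401/885 = 125.964
  Student, Non-fiction: 278×484/885 = 152.036
  Staff, Fiction: 291×401/885 = 131.854
  Staff, Non-fiction: 291×484/885 = 159.146
  Public, Fiction: 316×401/885 = 143.182
  Public, Non-fiction: 316×484/885 = 172.818
Contributions (O − E)²/E:
  (163 − 125.964)²/125.964 = 10.8893
  (115 − 152.036)²/152.036 = 9.0220
  (121 − 131.854)²/131.854 = 0.8935
  (170 − 159.146)²/159.146 = 0.7403
  (117 − 143.182)²/143.182 = 4.7876
  (199 − 172.818)²/172.818 = 3.9666
χ² = 10.8893 + 9.0220 + 0.8935 + 0.7403 + 4.7876 + 3.9666 = 30.30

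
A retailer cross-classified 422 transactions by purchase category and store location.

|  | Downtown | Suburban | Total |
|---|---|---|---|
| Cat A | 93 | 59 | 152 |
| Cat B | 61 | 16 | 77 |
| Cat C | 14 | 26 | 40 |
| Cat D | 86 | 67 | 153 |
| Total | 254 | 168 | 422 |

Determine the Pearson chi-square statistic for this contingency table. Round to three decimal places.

23.305

Grand total N = 422.
Expected counts (row total × column total / N):
  Cat A, Downtown: 152×254/422 = 91.4882
  Cat A, Suburban: 152×168/422 = 60.5118
  Cat B, Downtown: 77×254/422 = 46.3460
  Cat B, Suburban: 77×168/422 = 30.6540
  Cat C, Downtown: 40×254/422 = 24.0758
  Cat C, Suburban: 40×168/422 = 15.9242
  Cat D, Downtown: 153×254/422 = 92.0900
  Cat D, Suburban: 153×168/422 = 60.9100
Contributions (O − E)²/E:
  (93 − 91.4882)²/91.4882 = 0.0250
  (59 − 60.5118)²/60.5118 = 0.0378
  (61 − 46.3460)²/46.3460 = 4.6334
  (16 − 30.6540)²/30.6540 = 7.0053
  (14 − 24.0758)²/24.0758 = 4.2168
  (26 − 15.9242)²/15.9242 = 6.3753
  (86 − 92.0900)²/92.0900 = 0.4027
  (67 − 60.9100)²/60.9100 = 0.6089
χ² = 0.0250 + 0.0378 + 4.6334 + 7.0053 + 4.2168 + 6.3753 + 0.4027 + 0.6089 = 23.305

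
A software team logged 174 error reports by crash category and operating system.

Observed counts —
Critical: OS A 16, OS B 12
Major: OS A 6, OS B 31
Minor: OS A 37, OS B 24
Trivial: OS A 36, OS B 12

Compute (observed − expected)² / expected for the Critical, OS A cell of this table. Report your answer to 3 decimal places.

0.033

Row total (Critical) = 28; column total (OS A) = 95; N = 174.
Expected count E = 28 × 95 / 174 = 15.2874.
Contribution = (O − E)²/E = (16 − 15.2874)² / 15.2874 = 0.033.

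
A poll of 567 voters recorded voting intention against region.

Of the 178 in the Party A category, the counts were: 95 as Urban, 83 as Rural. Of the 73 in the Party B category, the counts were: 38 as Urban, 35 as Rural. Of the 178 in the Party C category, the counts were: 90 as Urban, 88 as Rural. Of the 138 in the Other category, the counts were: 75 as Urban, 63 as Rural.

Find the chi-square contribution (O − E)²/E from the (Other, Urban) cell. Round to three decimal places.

0.084

Row total (Other) = 138; column total (Urban) = 298; N = 567.
Expected count E = 138 × 298 / 567 = 72.5291.
Contribution = (O − E)²/E = (75 − 72.5291)² / 72.5291 = 0.084.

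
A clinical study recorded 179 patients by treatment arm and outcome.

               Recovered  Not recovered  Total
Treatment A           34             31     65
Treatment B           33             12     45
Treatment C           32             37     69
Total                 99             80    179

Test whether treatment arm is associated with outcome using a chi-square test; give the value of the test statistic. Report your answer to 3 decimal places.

Grand total N = 179.
Expected counts (row total × column total / N):
  Treatment A, Recovered: 65×99/179 = 35.9497
  Treatment A, Not recovered: 65×80/179 = 29.0503
  Treatment B, Recovered: 45×99/179 = 24.8883
  Treatment B, Not recovered: 45×80/179 = 20.1117
  Treatment C, Recovered: 69×99/179 = 38.1620
  Treatment C, Not recovered: 69×80/179 = 30.8380
Contributions (O − E)²/E:
  (34 − 35.9497)²/35.9497 = 0.1057
  (31 − 29.0503)²/29.0503 = 0.1309
  (33 − 24.8883)²/24.8883 = 2.6438
  (12 − 20.1117)²/20.1117 = 3.2717
  (32 − 38.1620)²/38.1620 = 0.9950
  (37 − 30.8380)²/30.8380 = 1.2313
χ² = 0.1057 + 0.1309 + 2.6438 + 3.2717 + 0.9950 + 1.2313 = 8.378

8.378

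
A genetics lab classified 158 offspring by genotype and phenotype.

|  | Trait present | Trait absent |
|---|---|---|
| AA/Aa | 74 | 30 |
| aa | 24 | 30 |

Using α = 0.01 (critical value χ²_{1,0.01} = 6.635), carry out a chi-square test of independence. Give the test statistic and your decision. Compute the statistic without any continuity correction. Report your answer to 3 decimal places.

10.766; reject H₀

Row totals: 104, 54. Column totals: 98, 60. Grand total N = 158.
Expected counts (row total × column total / N):
  AA/Aa, Trait present: 104×98/158 = 64.5063
  AA/Aa, Trait absent: 104×60/158 = 39.4937
  aa, Trait present: 54×98/158 = 33.4937
  aa, Trait absent: 54×60/158 = 20.5063
Contributions (O − E)²/E:
  (74 − 64.5063)²/64.5063 = 1.3972
  (30 − 39.4937)²/39.4937 = 2.2821
  (24 − 33.4937)²/33.4937 = 2.6910
  (30 − 20.5063)²/20.5063 = 4.3953
χ² = 1.3972 + 2.2821 + 2.6910 + 4.3953 = 10.766
df = (2−1)(2−1) = 1. Since 10.766 > 6.635, reject the null hypothesis of independence at α = 0.01.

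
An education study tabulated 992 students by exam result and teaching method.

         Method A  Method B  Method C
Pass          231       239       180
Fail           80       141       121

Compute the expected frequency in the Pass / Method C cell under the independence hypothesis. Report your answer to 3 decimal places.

197.228

Row total (Pass) = 650; column total (Method C) = 301; grand total N = 992.
Expected count = (row total × column total) / N = 650 × 301 / 992 = 197.228.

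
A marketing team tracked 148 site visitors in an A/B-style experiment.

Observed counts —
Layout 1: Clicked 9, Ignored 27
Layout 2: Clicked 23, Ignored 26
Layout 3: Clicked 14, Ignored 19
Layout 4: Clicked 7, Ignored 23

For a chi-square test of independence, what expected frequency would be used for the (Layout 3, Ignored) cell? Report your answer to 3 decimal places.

21.182

Row total (Layout 3) = 33; column total (Ignored) = 95; grand total N = 148.
Expected count = (row total × column total) / N = 33 × 95 / 148 = 21.182.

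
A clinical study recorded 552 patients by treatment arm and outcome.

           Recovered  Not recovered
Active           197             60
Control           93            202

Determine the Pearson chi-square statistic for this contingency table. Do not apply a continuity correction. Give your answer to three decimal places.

112.174

Row totals: 257, 295. Column totals: 290, 262. Grand total N = 552.
Expected counts (row total × column total / N):
  Active, Recovered: 257×290/552 = 135.0181
  Active, Not recovered: 257×262/552 = 121.9819
  Control, Recovered: 295×290/552 = 154.9819
  Control, Not recovered: 295×262/552 = 140.0181
Contributions (O − E)²/E:
  (197 − 135.0181)²/135.0181 = 28.4536
  (60 − 121.9819)²/121.9819 = 31.4945
  (93 − 154.9819)²/154.9819 = 24.7884
  (202 − 140.0181)²/140.0181 = 27.4376
χ² = 28.4536 + 31.4945 + 24.7884 + 27.4376 = 112.174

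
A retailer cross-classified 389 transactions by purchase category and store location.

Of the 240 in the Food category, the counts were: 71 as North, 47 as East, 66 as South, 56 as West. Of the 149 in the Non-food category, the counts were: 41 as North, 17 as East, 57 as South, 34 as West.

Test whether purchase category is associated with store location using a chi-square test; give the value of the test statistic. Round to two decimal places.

7.24

Row totals: 240, 149. Column totals: 112, 64, 123, 90. Grand total N = 389.
Expected counts (row total × column total / N):
  Food, North: 240×112/389 = 69.100
  Food, East: 240×64/389 = 39.486
  Food, South: 240×123/389 = 75.887
  Food, West: 240×90/389 = 55.527
  Non-food, North: 149×112/389 = 42.900
  Non-food, East: 149×64/389 = 24.514
  Non-food, South: 149×123/389 = 47.113
  Non-food, West: 149×90/389 = 34.473
Contributions (O − E)²/E:
  (71 − 69.100)²/69.100 = 0.0522
  (47 − 39.486)²/39.486 = 1.4299
  (66 − 75.887)²/75.887 = 1.2881
  (56 − 55.527)²/55.527 = 0.0040
  (41 − 42.900)²/42.900 = 0.0841
  (17 − 24.514)²/24.514 = 2.3032
  (57 − 47.113)²/47.113 = 2.0749
  (34 − 34.473)²/34.473 = 0.0065
χ² = 0.0522 + 1.4299 + 1.2881 + 0.0040 + 0.0841 + 2.3032 + 2.0749 + 0.0065 = 7.24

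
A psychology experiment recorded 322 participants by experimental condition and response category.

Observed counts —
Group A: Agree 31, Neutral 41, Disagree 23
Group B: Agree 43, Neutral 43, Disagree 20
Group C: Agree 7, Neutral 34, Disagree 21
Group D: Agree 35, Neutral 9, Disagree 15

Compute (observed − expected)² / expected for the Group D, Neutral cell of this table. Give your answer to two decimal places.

Row total (Group D) = 59; column total (Neutral) = 127; N = 322.
Expected count E = 59 × 127 / 322 = 23.270.
Contribution = (O − E)²/E = (9 − 23.270)² / 23.270 = 8.75.

8.75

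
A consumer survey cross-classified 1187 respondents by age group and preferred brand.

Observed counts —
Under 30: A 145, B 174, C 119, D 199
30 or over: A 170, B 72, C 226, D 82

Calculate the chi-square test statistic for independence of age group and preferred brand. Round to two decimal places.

Row totals: 637, 550. Column totals: 315, 246, 345, 281. Grand total N = 1187.
Expected counts (row total × column total / N):
  Under 30, A: 637×315/1187 = 169.044
  Under 30, B: 637×246/1187 = 132.015
  Under 30, C: 637×345/1187 = 185.143
  Under 30, D: 637×281/1187 = 150.798
  30 or over, A: 550×315/1187 = 145.956
  30 or over, B: 550×246/1187 = 113.985
  30 or over, C: 550×345/1187 = 159.857
  30 or over, D: 550×281/1187 = 130.202
Contributions (O − E)²/E:
  (145 − 169.044)²/169.044 = 3.4199
  (174 − 132.015)²/132.015 = 13.3526
  (119 − 185.143)²/185.143 = 23.6298
  (199 − 150.798)²/150.798 = 15.4076
  (170 − 145.956)²/145.956 = 3.9609
  (72 − 113.985)²/113.985 = 15.4647
  (226 − 159.857)²/159.857 = 27.3676
  (82 − 130.202)²/130.202 = 17.8448
χ² = 3.4199 + 13.3526 + 23.6298 + 15.4076 + 3.9609 + 15.4647 + 27.3676 + 17.8448 = 120.45

120.45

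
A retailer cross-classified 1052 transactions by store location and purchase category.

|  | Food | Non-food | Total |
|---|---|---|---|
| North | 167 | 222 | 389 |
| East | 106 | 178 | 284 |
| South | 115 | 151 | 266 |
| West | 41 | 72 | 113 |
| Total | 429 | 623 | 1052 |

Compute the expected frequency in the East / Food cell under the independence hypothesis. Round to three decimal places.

Row total (East) = 284; column total (Food) = 429; grand total N = 1052.
Expected count = (row total × column total) / N = 284 × 429 / 1052 = 115.814.

115.814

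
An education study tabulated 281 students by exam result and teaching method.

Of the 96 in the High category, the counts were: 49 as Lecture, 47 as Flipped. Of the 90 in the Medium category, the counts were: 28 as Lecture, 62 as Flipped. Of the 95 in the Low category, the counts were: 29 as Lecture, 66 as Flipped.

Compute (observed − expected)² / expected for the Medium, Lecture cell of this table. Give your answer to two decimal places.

Row total (Medium) = 90; column total (Lecture) = 106; N = 281.
Expected count E = 90 × 106 / 281 = 33.950.
Contribution = (O − E)²/E = (28 − 33.950)² / 33.950 = 1.04.

1.04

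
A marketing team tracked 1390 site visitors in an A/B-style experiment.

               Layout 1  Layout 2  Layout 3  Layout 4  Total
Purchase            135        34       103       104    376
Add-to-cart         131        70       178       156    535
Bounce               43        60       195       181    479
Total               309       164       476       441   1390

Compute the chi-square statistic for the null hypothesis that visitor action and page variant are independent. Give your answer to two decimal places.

Grand total N = 1390.
Expected counts (row total × column total / N):
  Purchase, Layout 1: 376×309/1390 = 83.5856
  Purchase, Layout 2: 376×164/1390 = 44.3626
  Purchase, Layout 3: 376×476/1390 = 128.7597
  Purchase, Layout 4: 376×441/1390 = 119.2921
  Add-to-cart, Layout 1: 535×309/1390 = 118.9317
  Add-to-cart, Layout 2: 535×164/1390 = 63.1223
  Add-to-cart, Layout 3: 535×476/1390 = 183.2086
  Add-to-cart, Layout 4: 535×441/1390 = 169.7374
  Bounce, Layout 1: 479×309/1390 = 106.4827
  Bounce, Layout 2: 479×164/1390 = 56.5151
  Bounce, Layout 3: 479×476/1390 = 164.0317
  Bounce, Layout 4: 479×441/1390 = 151.9705
Contributions (O − E)²/E:
  (135 − 83.5856)²/83.5856 = 31.6255
  (34 − 44.3626)²/44.3626 = 2.4206
  (103 − 128.7597)²/128.7597 = 5.1535
  (104 − 119.2921)²/119.2921 = 1.9603
  (131 − 118.9317)²/118.9317 = 1.2246
  (70 − 63.1223)²/63.1223 = 0.7494
  (178 − 183.2086)²/183.2086 = 0.1481
  (156 − 169.7374)²/169.7374 = 1.1118
  (43 − 106.4827)²/106.4827 = 37.8470
  (60 − 56.5151)²/56.5151 = 0.2149
  (195 − 164.0317)²/164.0317 = 5.8466
  (181 − 151.9705)²/151.9705 = 5.5452
χ² = 31.6255 + 2.4206 + 5.1535 + 1.9603 + 1.2246 + 0.7494 + 0.1481 + 1.1118 + 37.8470 + 0.2149 + 5.8466 + 5.5452 = 93.85

93.85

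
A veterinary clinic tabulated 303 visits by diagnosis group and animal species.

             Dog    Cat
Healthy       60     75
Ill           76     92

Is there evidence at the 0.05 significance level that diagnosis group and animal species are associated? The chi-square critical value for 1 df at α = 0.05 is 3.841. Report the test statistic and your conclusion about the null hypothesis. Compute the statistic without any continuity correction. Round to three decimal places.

0.019; fail to reject H₀

Row totals: 135, 168. Column totals: 136, 167. Grand total N = 303.
Expected counts (row total × column total / N):
  Healthy, Dog: 135×136/303 = 60.5941
  Healthy, Cat: 135×167/303 = 74.4059
  Ill, Dog: 168×136/303 = 75.4059
  Ill, Cat: 168×167/303 = 92.5941
Contributions (O − E)²/E:
  (60 − 60.5941)²/60.5941 = 0.0058
  (75 − 74.4059)²/74.4059 = 0.0047
  (76 − 75.4059)²/75.4059 = 0.0047
  (92 − 92.5941)²/92.5941 = 0.0038
χ² = 0.0058 + 0.0047 + 0.0047 + 0.0038 = 0.019
df = (2−1)(2−1) = 1. Since 0.019 < 3.841, fail to reject the null hypothesis of independence at α = 0.05.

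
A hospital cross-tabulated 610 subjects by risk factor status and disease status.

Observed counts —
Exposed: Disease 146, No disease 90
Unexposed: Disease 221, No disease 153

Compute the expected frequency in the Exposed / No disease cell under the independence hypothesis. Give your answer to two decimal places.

Row total (Exposed) = 236; column total (No disease) = 243; grand total N = 610.
Expected count = (row total × column total) / N = 236 × 243 / 610 = 94.01.

94.01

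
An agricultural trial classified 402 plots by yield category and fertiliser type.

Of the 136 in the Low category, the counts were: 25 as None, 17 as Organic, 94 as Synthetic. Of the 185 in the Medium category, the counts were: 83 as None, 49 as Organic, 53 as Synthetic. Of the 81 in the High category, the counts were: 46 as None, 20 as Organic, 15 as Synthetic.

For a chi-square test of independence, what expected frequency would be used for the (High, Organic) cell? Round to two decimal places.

17.33

Row total (High) = 81; column total (Organic) = 86; grand total N = 402.
Expected count = (row total × column total) / N = 81 × 86 / 402 = 17.33.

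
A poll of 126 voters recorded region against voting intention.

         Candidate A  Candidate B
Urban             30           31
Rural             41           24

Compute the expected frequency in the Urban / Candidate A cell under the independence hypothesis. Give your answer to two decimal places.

34.37

Row total (Urban) = 61; column total (Candidate A) = 71; grand total N = 126.
Expected count = (row total × column total) / N = 61 × 71 / 126 = 34.37.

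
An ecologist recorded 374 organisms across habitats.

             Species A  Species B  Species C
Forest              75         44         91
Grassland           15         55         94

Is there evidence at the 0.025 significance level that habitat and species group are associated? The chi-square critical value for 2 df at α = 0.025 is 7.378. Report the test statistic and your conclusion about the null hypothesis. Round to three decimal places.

Row totals: 210, 164. Column totals: 90, 99, 185. Grand total N = 374.
Expected counts (row total × column total / N):
  Forest, Species A: 210×90/374 = 50.5348
  Forest, Species B: 210×99/374 = 55.5882
  Forest, Species C: 210×185/374 = 103.8770
  Grassland, Species A: 164×90/374 = 39.4652
  Grassland, Species B: 164×99/374 = 43.4118
  Grassland, Species C: 164×185/374 = 81.1230
Contributions (O − E)²/E:
  (75 − 50.5348)²/50.5348 = 11.8442
  (44 − 55.5882)²/55.5882 = 2.4157
  (91 − 103.8770)²/103.8770 = 1.5963
  (15 − 39.4652)²/39.4652 = 15.1664
  (55 − 43.4118)²/43.4118 = 3.0933
  (94 − 81.1230)²/81.1230 = 2.0440
χ² = 11.8442 + 2.4157 + 1.5963 + 15.1664 + 3.0933 + 2.0440 = 36.160
df = (2−1)(3−1) = 2. Since 36.160 > 7.378, reject the null hypothesis of independence at α = 0.025.

36.160; reject H₀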